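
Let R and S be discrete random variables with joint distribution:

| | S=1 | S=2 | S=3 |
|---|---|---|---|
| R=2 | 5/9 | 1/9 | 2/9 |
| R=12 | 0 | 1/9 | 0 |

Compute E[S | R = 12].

P(R = 12) = 1/9.
Summing S·P(R=x,S=y) over the conditioning event gives 2/9.
E[S | R = 12] = (2/9) / (1/9) = 2.

2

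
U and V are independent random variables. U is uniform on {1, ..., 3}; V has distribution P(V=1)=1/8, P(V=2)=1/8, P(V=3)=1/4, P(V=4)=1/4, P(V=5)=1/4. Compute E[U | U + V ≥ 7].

P(U + V ≥ 7) = 1/4.
Summing U·P(x,y) over outcomes with U + V ≥ 7 gives 2/3.
E[U | U + V ≥ 7] = (2/3) / (1/4) = 8/3.

8/3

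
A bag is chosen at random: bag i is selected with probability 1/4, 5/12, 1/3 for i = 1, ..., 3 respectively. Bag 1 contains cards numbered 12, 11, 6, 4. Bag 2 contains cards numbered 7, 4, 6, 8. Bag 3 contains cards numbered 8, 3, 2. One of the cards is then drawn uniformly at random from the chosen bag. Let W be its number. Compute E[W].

E[W | bag 1] = (12+11+6+4)/4 = 33/4.
E[W | bag 2] = (7+4+6+8)/4 = 25/4.
E[W | bag 3] = (8+3+2)/3 = 13/3.
By the law of total expectation,
E[W] = (1/4)·(33/4) + (5/12)·(25/4) + (1/3)·(13/3) = 55/9.

55/9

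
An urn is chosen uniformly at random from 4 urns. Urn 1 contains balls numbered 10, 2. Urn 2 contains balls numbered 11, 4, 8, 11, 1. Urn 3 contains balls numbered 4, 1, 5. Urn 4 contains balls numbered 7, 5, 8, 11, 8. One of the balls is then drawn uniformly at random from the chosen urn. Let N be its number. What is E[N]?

E[N | urn 1] = (10+2)/2 = 6.
E[N | urn 2] = (11+4+8+11+1)/5 = 7.
E[N | urn 3] = (4+1+5)/3 = 10/3.
E[N | urn 4] = (7+5+8+11+8)/5 = 39/5.
By the law of total expectation,
E[N] = (1/4)·(6) + (1/4)·(7) + (1/4)·(10/3) + (1/4)·(39/5) = 181/30.

181/30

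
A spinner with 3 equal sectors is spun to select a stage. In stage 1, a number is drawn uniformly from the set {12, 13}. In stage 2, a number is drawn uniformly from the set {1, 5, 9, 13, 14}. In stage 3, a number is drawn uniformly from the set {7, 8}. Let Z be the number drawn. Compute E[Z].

E[Z | stage 1] = (12+13)/2 = 25/2.
E[Z | stage 2] = (1+5+9+13+14)/5 = 42/5.
E[Z | stage 3] = (7+8)/2 = 15/2.
E[Z] = (1/3)·(25/2) + (1/3)·(42/5) + (1/3)·(15/2) = 142/15.

142/15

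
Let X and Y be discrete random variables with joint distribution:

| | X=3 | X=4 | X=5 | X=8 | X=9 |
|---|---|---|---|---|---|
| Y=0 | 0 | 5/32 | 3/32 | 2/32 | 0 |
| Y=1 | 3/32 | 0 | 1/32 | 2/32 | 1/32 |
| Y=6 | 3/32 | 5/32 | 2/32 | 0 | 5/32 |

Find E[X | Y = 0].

P(Y = 0) = 5/16.
Σ X·P over the event = 4·(5/32) + 5·(3/32) + 8·(2/32) = 51/32.
E[X | Y = 0] = (51/32) / (5/16) = 51/10.

51/10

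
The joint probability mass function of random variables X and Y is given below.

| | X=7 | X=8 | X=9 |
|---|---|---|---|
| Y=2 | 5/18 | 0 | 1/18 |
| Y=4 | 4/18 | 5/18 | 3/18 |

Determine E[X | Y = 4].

95/12

P(Y = 4) = 2/3.
Σ X·P over the event = 7·(4/18) + 8·(5/18) + 9·(3/18) = 95/18.
E[X | Y = 4] = (95/18) / (2/3) = 95/12.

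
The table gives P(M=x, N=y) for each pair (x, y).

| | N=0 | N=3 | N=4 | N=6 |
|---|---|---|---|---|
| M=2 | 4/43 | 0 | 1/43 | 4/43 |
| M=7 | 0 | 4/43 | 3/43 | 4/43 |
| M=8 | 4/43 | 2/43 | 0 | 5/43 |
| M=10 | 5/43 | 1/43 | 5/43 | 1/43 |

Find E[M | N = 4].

P(N = 4) = 9/43.
Σ M·P over the event = 2·(1/43) + 7·(3/43) + 10·(5/43) = 73/43.
E[M | N = 4] = (73/43) / (9/43) = 73/9.

73/9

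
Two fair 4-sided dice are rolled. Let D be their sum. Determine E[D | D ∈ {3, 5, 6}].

44/9

P(D ∈ {3, 5, 6}) = 9/16.
Σ over the event: 3·1/8 + 5·1/4 + 6·3/16 = 11/4.
E[D | D ∈ {3, 5, 6}] = (11/4) / (9/16) = 44/9.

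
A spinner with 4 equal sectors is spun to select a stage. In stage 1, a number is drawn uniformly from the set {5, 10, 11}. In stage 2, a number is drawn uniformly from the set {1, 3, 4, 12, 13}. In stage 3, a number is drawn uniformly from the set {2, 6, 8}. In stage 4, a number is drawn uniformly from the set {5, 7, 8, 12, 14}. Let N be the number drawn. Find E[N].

E[N | stage 1] = (5+10+11)/3 = 26/3.
E[N | stage 2] = (1+3+4+12+13)/5 = 33/5.
E[N | stage 3] = (2+6+8)/3 = 16/3.
E[N | stage 4] = (5+7+8+12+14)/5 = 46/5.
E[N] = (1/4)·(26/3) + (1/4)·(33/5) + (1/4)·(16/3) + (1/4)·(46/5) = 149/20.

149/20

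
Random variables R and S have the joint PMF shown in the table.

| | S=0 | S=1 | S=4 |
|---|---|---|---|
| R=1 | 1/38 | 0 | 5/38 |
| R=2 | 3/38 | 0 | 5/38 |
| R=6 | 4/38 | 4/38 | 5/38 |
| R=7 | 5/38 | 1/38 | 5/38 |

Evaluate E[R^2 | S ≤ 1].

P(S ≤ 1) = 9/19.
Σ R^2·P over the event = 1·(1/38) + 4·(3/38) + 36·(4/38) + 36·(4/38) + 49·(5/38) + 49·(1/38) = 595/38.
E[R^2 | S ≤ 1] = (595/38) / (9/19) = 595/18.

595/18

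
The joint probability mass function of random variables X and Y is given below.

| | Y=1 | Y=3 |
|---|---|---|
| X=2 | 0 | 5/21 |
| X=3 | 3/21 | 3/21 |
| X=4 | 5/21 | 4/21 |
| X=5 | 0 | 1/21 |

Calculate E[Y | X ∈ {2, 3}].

27/11

P(X ∈ {2, 3}) = 11/21.
Σ Y·P over the event = 3·(5/21) + 1·(3/21) + 3·(3/21) = 9/7.
E[Y | X ∈ {2, 3}] = (9/7) / (11/21) = 27/11.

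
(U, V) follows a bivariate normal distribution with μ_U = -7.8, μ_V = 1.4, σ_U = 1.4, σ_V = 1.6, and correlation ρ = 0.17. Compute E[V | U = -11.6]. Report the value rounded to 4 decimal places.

For a bivariate normal, E[V | U=x] = μ_V + ρ·(σ_V/σ_U)·(x − μ_U).
E[V | U=-11.6] = 1.4 + (0.17)·(1.6/1.4)·(-11.6 − (-7.8)) = 1.4 + (0.19429)·(-3.8) = 0.6617.

0.6617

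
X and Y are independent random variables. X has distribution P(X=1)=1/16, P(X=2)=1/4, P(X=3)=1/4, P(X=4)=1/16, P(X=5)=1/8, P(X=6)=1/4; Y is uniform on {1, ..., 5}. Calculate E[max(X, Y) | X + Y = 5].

P(X + Y = 5) = 1/8.
Summing max(X,Y)·P(x,y) over outcomes with X + Y = 5 gives 2/5.
E[max(X, Y) | X + Y = 5] = (2/5) / (1/8) = 16/5.

16/5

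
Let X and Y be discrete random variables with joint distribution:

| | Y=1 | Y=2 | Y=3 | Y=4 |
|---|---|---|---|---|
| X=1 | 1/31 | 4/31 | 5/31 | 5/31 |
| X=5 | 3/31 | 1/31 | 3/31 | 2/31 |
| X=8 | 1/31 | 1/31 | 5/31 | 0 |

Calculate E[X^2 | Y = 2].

P(Y = 2) = 6/31.
Summing X^2·P(X=x,Y=y) over the conditioning event gives 3.
E[X^2 | Y = 2] = (3) / (6/31) = 31/2.

31/2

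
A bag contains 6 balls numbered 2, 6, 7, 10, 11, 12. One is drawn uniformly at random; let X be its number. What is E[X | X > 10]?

P(X > 10) = 1/3.
Σ over the event: 11·1/6 + 12·1/6 = 23/6.
E[X | X > 10] = (23/6) / (1/3) = 23/2.

23/2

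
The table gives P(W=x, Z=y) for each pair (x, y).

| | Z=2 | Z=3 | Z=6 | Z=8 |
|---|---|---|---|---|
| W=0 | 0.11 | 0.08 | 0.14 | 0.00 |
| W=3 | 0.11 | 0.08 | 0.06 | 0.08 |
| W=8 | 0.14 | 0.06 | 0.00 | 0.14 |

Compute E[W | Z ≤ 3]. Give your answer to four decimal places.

3.7414

P(Z ≤ 3) = 0.58.
Σ W·P over the event = 0·(0.11) + 0·(0.08) + 3·(0.11) + 3·(0.08) + 8·(0.14) + 8·(0.06) = 2.17.
E[W | Z ≤ 3] = (2.17) / (0.58) = 3.7414.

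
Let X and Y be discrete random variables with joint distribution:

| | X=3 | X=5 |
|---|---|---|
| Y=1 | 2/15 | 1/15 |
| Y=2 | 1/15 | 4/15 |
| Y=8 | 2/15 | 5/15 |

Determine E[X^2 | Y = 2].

109/5

P(Y = 2) = 1/3.
Σ X^2·P over the event = 9·(1/15) + 25·(4/15) = 109/15.
E[X^2 | Y = 2] = (109/15) / (1/3) = 109/5.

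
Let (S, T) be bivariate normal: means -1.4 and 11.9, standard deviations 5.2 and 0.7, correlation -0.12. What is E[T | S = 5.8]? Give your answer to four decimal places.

11.7837

The regression of T on S has slope ρ·σ_T/σ_S and passes through (μ_S, μ_T).
E[T | S=5.8] = 11.9 + (-0.12)·(0.7/5.2)·(5.8 − (-1.4)) = 11.9 + (-0.016154)·(7.2) = 11.7837.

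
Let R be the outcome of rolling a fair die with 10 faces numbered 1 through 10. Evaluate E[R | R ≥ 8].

Given R ≥ 8, R is equally likely to be any of {8, 9, 10}.
E[R | R ≥ 8] = (8 + 9 + 10) / 3 = 9.

9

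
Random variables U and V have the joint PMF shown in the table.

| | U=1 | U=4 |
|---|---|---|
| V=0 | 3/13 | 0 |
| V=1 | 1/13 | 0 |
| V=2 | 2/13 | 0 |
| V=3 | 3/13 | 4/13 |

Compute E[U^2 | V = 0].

1

P(V = 0) = 3/13.
Summing U^2·P(U=x,V=y) over the conditioning event gives 3/13.
E[U^2 | V = 0] = (3/13) / (3/13) = 1.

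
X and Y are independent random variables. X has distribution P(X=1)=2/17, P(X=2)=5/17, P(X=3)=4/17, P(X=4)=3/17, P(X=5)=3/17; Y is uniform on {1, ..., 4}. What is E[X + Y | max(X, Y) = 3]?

93/19

P(max(X, Y) = 3) = 19/68.
Summing (X+Y)·P(x,y) over outcomes with max(X, Y) = 3 gives 93/68.
E[X + Y | max(X, Y) = 3] = (93/68) / (19/68) = 93/19.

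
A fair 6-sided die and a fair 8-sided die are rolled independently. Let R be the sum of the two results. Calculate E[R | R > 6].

314/33

P(R > 6) = 11/16.
Σ over the event: 7·1/8 + 8·1/8 + 9·1/8 + 10·5/48 + 11·1/12 + 12·1/16 + 13·1/24 + 14·1/48 = 157/24.
E[R | R > 6] = (157/24) / (11/16) = 314/33.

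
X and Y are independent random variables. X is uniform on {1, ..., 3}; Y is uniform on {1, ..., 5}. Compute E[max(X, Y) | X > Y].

8/3

Outcomes with X > Y: (2,1), (3,1), (3,2), each with probability 1/15.
E[max(X, Y) | X > Y] = (2 + 3 + 3) / 3 = 8/3.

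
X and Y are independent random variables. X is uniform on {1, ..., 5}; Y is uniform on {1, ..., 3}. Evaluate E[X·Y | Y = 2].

Outcomes with Y = 2: (1,2), (2,2), (3,2), (4,2), (5,2), each with probability 1/15.
E[X·Y | Y = 2] = (2 + 4 + 6 + 8 + 10) / 5 = 6.

6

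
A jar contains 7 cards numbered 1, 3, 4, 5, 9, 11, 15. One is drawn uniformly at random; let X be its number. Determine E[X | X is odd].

22/3

P(X is odd) = 6/7.
Σ over the event: 1·1/7 + 3·1/7 + 5·1/7 + 9·1/7 + 11·1/7 + 15·1/7 = 44/7.
E[X | X is odd] = (44/7) / (6/7) = 22/3.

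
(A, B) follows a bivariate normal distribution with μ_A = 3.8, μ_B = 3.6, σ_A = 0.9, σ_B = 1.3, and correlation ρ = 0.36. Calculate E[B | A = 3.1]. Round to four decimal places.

3.2360

The regression of B on A has slope ρ·σ_B/σ_A and passes through (μ_A, μ_B).
E[B | A=3.1] = 3.6 + (0.36)·(1.3/0.9)·(3.1 − (3.8)) = 3.6 + (0.52)·(-0.7) = 3.2360.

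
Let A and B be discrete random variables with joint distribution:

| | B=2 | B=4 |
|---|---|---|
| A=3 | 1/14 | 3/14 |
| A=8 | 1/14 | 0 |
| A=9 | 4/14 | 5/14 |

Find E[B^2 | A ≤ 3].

P(A ≤ 3) = 2/7.
Σ B^2·P over the event = 4·(1/14) + 16·(3/14) = 26/7.
E[B^2 | A ≤ 3] = (26/7) / (2/7) = 13.

13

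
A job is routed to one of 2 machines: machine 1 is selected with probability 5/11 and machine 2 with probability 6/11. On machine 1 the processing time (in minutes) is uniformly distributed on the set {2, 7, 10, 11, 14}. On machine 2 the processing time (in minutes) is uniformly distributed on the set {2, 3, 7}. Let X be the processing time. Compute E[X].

E[X | machine 1] = (2+7+10+11+14)/5 = 44/5.
E[X | machine 2] = (2+3+7)/3 = 4.
By the law of total expectation,
E[X] = (5/11)·(44/5) + (6/11)·(4) = 68/11.

68/11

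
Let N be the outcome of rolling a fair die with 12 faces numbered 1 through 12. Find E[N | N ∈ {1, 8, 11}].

20/3

P(N ∈ {1, 8, 11}) = 1/4.
Σ over the event: 1·1/12 + 8·1/12 + 11·1/12 = 5/3.
E[N | N ∈ {1, 8, 11}] = (5/3) / (1/4) = 20/3.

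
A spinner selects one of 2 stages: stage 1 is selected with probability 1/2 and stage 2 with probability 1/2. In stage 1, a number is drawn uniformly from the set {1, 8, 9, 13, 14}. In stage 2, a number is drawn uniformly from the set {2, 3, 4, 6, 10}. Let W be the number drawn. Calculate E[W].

E[W | stage 1] = (1+8+9+13+14)/5 = 9.
E[W | stage 2] = (2+3+4+6+10)/5 = 5.
By the law of total expectation,
E[W] = (1/2)·(9) + (1/2)·(5) = 7.

7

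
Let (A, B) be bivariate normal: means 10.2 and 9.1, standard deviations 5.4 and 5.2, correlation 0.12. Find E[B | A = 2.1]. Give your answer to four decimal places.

8.1640

For a bivariate normal, E[B | A=x] = μ_B + ρ·(σ_B/σ_A)·(x − μ_A).
E[B | A=2.1] = 9.1 + (0.12)·(5.2/5.4)·(2.1 − (10.2)) = 9.1 + (0.11556)·(-8.1) = 8.1640.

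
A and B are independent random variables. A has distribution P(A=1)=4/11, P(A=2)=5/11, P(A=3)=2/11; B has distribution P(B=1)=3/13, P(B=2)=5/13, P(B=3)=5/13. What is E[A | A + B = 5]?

P(A + B = 5) = 35/143.
Summing A·P(x,y) over outcomes with A + B = 5 gives 80/143.
E[A | A + B = 5] = (80/143) / (35/143) = 16/7.

16/7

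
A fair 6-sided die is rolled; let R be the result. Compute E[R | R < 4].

Given R < 4, R is equally likely to be any of {1, 2, 3}.
E[R | R < 4] = (1 + 2 + 3) / 3 = 2.

2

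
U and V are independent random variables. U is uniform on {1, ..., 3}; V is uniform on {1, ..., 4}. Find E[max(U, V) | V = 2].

7/3

P(V = 2) = 1/4.
Summing max(U,V)·P(x,y) over outcomes with V = 2 gives 7/12.
E[max(U, V) | V = 2] = (7/12) / (1/4) = 7/3.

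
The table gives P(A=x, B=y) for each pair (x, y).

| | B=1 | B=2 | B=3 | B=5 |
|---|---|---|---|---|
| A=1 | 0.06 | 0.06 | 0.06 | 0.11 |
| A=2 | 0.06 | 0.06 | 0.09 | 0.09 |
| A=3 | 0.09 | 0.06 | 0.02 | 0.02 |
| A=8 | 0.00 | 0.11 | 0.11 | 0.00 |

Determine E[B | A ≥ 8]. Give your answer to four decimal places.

2.5000

P(A ≥ 8) = 0.22.
Σ B·P over the event = 2·(0.11) + 3·(0.11) = 0.55.
E[B | A ≥ 8] = (0.55) / (0.22) = 2.5000.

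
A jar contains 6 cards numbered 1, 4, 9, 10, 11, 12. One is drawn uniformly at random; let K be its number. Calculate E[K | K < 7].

5/2

P(K < 7) = 1/3.
Σ over the event: 1·1/6 + 4·1/6 = 5/6.
E[K | K < 7] = (5/6) / (1/3) = 5/2.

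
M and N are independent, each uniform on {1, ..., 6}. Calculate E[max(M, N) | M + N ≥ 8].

83/15

P(M + N ≥ 8) = 5/12.
Summing max(M,N)·P(x,y) over outcomes with M + N ≥ 8 gives 83/36.
E[max(M, N) | M + N ≥ 8] = (83/36) / (5/12) = 83/15.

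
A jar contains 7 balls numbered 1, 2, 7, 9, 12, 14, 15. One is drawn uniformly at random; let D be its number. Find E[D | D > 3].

57/5

P(D > 3) = 5/7.
Σ over the event: 7·1/7 + 9·1/7 + 12·1/7 + 14·1/7 + 15·1/7 = 57/7.
E[D | D > 3] = (57/7) / (5/7) = 57/5.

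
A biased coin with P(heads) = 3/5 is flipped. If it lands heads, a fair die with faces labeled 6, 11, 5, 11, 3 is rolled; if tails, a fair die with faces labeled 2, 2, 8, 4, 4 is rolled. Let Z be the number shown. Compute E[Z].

E[Z | heads] = (6+11+5+11+3)/5 = 36/5.
E[Z | tails] = (2+2+8+4+4)/5 = 4.
By the law of total expectation,
E[Z] = (3/5)·(36/5) + (2/5)·(4) = 148/25.

148/25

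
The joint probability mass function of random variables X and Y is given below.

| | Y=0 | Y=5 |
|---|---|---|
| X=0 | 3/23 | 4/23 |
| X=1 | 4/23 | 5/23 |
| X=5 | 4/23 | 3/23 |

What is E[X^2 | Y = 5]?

P(Y = 5) = 12/23.
Σ X^2·P over the event = 0·(4/23) + 1·(5/23) + 25·(3/23) = 80/23.
E[X^2 | Y = 5] = (80/23) / (12/23) = 20/3.

20/3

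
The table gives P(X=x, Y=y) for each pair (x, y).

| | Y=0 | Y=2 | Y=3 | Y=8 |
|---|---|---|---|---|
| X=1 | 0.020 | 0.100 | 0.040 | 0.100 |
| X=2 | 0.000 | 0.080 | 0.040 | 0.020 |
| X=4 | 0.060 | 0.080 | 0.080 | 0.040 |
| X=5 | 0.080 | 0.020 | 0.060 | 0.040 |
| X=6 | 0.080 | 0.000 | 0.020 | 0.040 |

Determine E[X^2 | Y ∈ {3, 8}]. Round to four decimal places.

P(Y ∈ {3, 8}) = 0.480.
Summing X^2·P(X=x,Y=y) over the conditioning event gives 6.960.
E[X^2 | Y ∈ {3, 8}] = (6.960) / (0.480) = 14.5000.

14.5000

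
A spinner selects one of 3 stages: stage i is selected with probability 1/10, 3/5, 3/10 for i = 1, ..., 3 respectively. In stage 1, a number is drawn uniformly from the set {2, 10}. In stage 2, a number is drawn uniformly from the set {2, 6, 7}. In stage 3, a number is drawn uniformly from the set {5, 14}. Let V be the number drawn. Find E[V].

129/20

E[V | stage 1] = (2+10)/2 = 6.
E[V | stage 2] = (2+6+7)/3 = 5.
E[V | stage 3] = (5+14)/2 = 19/2.
E[V] = (1/10)·(6) + (3/5)·(5) + (3/10)·(19/2) = 129/20.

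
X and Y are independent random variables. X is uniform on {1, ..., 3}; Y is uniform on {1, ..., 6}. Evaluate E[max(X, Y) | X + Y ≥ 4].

62/15

P(X + Y ≥ 4) = 5/6.
Summing max(X,Y)·P(x,y) over outcomes with X + Y ≥ 4 gives 31/9.
E[max(X, Y) | X + Y ≥ 4] = (31/9) / (5/6) = 62/15.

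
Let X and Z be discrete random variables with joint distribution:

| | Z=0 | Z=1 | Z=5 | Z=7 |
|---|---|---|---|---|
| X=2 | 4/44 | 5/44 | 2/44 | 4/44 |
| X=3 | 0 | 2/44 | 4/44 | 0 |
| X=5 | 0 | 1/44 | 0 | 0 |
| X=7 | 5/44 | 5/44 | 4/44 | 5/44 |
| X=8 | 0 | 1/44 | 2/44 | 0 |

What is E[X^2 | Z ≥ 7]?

P(Z ≥ 7) = 9/44.
Σ X^2·P over the event = 4·(4/44) + 49·(5/44) = 261/44.
E[X^2 | Z ≥ 7] = (261/44) / (9/44) = 29.

29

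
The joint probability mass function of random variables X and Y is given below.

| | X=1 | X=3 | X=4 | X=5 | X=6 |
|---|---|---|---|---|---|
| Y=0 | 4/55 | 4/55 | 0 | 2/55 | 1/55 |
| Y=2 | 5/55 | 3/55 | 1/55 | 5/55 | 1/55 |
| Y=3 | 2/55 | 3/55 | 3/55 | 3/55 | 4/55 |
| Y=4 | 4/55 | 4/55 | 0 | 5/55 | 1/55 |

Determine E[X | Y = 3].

62/15

P(Y = 3) = 3/11.
Σ X·P over the event = 1·(2/55) + 3·(3/55) + 4·(3/55) + 5·(3/55) + 6·(4/55) = 62/55.
E[X | Y = 3] = (62/55) / (3/11) = 62/15.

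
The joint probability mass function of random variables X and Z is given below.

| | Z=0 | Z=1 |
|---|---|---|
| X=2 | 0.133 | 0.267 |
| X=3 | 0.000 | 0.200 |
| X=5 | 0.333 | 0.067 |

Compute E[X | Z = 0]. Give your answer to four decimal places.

4.1438

P(Z = 0) = 0.466.
Σ X·P over the event = 2·(0.133) + 5·(0.333) = 1.931.
E[X | Z = 0] = (1.931) / (0.466) = 4.1438.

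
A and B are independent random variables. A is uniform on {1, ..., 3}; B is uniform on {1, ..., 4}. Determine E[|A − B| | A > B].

Outcomes with A > B: (2,1), (3,1), (3,2), each with probability 1/12.
E[|A − B| | A > B] = (1 + 2 + 1) / 3 = 4/3.

4/3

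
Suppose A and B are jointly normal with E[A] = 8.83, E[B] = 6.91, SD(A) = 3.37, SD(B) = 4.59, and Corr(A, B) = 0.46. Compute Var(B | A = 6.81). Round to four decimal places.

The conditional variance in a bivariate normal is σ_B²(1 − ρ²), independent of x.
Var(B | A=6.81) = (4.59)²·(1 − (0.46)²) = 21.0681·0.7884 = 16.6101.

16.6101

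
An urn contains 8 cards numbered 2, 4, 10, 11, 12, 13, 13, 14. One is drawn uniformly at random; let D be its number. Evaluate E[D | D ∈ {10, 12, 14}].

P(D ∈ {10, 12, 14}) = 3/8.
Σ over the event: 10·1/8 + 12·1/8 + 14·1/8 = 9/2.
E[D | D ∈ {10, 12, 14}] = (9/2) / (3/8) = 12.

12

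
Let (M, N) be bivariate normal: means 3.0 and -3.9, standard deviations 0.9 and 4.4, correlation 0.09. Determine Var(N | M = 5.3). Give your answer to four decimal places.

The conditional variance in a bivariate normal is σ_N²(1 − ρ²), independent of x.
Var(N | M=5.3) = (4.4)²·(1 − (0.09)²) = 19.36·0.9919 = 19.2032.

19.2032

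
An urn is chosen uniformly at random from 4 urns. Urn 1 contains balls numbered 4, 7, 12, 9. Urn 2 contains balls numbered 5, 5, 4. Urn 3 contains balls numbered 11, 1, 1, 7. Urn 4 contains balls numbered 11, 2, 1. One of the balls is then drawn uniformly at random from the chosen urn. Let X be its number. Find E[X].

67/12

E[X | urn 1] = (4+7+12+9)/4 = 8.
E[X | urn 2] = (5+5+4)/3 = 14/3.
E[X | urn 3] = (11+1+1+7)/4 = 5.
E[X | urn 4] = (11+2+1)/3 = 14/3.
E[X] = (1/4)·(8) + (1/4)·(14/3) + (1/4)·(5) + (1/4)·(14/3) = 67/12.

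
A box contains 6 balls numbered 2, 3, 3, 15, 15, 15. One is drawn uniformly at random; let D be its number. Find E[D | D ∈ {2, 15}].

47/4

P(D ∈ {2, 15}) = 2/3.
Σ over the event: 2·1/6 + 15·1/2 = 47/6.
E[D | D ∈ {2, 15}] = (47/6) / (2/3) = 47/4.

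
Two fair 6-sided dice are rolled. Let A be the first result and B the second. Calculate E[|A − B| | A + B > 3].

68/33

P(A + B > 3) = 11/12.
Summing |A−B|·P(x,y) over outcomes with A + B > 3 gives 17/9.
E[|A − B| | A + B > 3] = (17/9) / (11/12) = 68/33.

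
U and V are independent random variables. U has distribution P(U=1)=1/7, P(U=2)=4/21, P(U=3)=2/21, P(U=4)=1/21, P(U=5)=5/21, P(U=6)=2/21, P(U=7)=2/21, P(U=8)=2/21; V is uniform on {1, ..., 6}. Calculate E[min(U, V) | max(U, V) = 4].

27/13

P(max(U, V) = 4) = 13/126.
Summing min(U,V)·P(x,y) over outcomes with max(U, V) = 4 gives 3/14.
E[min(U, V) | max(U, V) = 4] = (3/14) / (13/126) = 27/13.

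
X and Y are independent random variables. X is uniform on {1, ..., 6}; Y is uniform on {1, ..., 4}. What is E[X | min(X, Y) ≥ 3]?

9/2

Outcomes with min(X, Y) ≥ 3: (3,3), (3,4), (4,3), (4,4), (5,3), (5,4), (6,3), (6,4), each with probability 1/24.
E[X | min(X, Y) ≥ 3] = (3 + 3 + 4 + 4 + 5 + 5 + 6 + 6) / 8 = 9/2.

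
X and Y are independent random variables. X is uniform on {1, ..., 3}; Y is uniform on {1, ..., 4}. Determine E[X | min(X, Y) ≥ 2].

5/2

Outcomes with min(X, Y) ≥ 2: (2,2), (2,3), (2,4), (3,2), (3,3), (3,4), each with probability 1/12.
E[X | min(X, Y) ≥ 2] = (2 + 2 + 2 + 3 + 3 + 3) / 6 = 5/2.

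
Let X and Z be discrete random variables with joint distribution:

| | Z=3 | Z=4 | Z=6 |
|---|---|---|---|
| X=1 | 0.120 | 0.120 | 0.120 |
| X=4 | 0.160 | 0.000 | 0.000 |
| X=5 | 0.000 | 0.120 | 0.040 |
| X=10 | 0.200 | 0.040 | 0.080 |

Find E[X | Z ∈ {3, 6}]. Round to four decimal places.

P(Z ∈ {3, 6}) = 0.720.
Summing X·P(X=x,Z=y) over the conditioning event gives 3.880.
E[X | Z ∈ {3, 6}] = (3.880) / (0.720) = 5.3889.

5.3889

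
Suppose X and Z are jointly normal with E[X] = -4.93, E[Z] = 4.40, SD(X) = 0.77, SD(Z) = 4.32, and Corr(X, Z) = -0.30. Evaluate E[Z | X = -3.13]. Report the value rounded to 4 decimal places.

1.3704

E[Z | X=x] = μ_Z + ρ(σ_Z/σ_X)(x − μ_X) for jointly normal variables.
E[Z | X=-3.13] = 4.40 + (-0.30)·(4.32/0.77)·(-3.13 − (-4.93)) = 4.40 + (-1.6831)·(1.8) = 1.3704.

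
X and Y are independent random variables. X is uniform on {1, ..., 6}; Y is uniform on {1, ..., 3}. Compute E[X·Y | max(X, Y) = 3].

Outcomes with max(X, Y) = 3: (1,3), (2,3), (3,1), (3,2), (3,3), each with probability 1/18.
E[X·Y | max(X, Y) = 3] = (3 + 6 + 3 + 6 + 9) / 5 = 27/5.

27/5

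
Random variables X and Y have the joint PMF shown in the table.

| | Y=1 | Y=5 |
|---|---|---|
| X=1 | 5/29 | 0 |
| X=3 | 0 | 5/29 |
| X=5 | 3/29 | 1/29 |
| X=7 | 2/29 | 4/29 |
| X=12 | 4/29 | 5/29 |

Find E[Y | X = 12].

P(X = 12) = 9/29.
Σ Y·P over the event = 1·(4/29) + 5·(5/29) = 1.
E[Y | X = 12] = (1) / (9/29) = 29/9.

29/9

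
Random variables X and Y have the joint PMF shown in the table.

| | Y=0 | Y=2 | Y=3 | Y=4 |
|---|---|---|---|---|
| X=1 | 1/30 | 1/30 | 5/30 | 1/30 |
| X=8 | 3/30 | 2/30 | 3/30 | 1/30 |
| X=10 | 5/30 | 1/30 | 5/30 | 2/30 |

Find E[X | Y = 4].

29/4

P(Y = 4) = 2/15.
Σ X·P over the event = 1·(1/30) + 8·(1/30) + 10·(2/30) = 29/30.
E[X | Y = 4] = (29/30) / (2/15) = 29/4.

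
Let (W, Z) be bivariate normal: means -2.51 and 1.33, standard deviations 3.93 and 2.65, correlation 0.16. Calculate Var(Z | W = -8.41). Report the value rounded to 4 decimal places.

6.8427

Var(Z | W=x) = (1 − ρ²)·σ_Z².
Var(Z | W=-8.41) = (2.65)²·(1 − (0.16)²) = 7.0225·0.9744 = 6.8427.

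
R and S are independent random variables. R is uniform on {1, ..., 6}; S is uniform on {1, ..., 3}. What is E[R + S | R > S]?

P(R > S) = 2/3.
Summing (R+S)·P(x,y) over outcomes with R > S gives 25/6.
E[R + S | R > S] = (25/6) / (2/3) = 25/4.

25/4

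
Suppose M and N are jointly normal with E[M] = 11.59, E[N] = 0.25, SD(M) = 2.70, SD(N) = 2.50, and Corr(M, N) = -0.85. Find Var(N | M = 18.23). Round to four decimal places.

1.7344

Var(N | M=x) = (1 − ρ²)·σ_N².
Var(N | M=18.23) = (2.50)²·(1 − (-0.85)²) = 6.25·0.2775 = 1.7344.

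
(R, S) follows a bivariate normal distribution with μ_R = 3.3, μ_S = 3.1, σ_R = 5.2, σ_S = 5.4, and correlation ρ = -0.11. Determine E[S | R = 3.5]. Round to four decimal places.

The regression of S on R has slope ρ·σ_S/σ_R and passes through (μ_R, μ_S).
E[S | R=3.5] = 3.1 + (-0.11)·(5.4/5.2)·(3.5 − (3.3)) = 3.1 + (-0.11423)·(0.2) = 3.0772.

3.0772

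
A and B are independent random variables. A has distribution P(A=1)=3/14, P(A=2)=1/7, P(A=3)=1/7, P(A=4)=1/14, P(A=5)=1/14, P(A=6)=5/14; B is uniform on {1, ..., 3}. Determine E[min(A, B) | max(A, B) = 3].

19/11

P(max(A, B) = 3) = 11/42.
Summing min(A,B)·P(x,y) over outcomes with max(A, B) = 3 gives 19/42.
E[min(A, B) | max(A, B) = 3] = (19/42) / (11/42) = 19/11.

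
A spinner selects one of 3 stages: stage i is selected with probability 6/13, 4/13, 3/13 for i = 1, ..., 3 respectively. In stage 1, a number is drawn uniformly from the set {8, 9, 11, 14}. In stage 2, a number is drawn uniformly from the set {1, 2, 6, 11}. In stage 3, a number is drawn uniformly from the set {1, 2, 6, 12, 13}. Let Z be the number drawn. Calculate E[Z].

E[Z | stage 1] = (8+9+11+14)/4 = 21/2.
E[Z | stage 2] = (1+2+6+11)/4 = 5.
E[Z | stage 3] = (1+2+6+12+13)/5 = 34/5.
E[Z] = (6/13)·(21/2) + (4/13)·(5) + (3/13)·(34/5) = 517/65.

517/65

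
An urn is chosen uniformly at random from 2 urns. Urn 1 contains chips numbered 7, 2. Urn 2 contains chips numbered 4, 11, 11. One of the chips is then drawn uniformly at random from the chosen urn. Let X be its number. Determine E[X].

E[X | urn 1] = (7+2)/2 = 9/2.
E[X | urn 2] = (4+11+11)/3 = 26/3.
By the law of total expectation,
E[X] = (1/2)·(9/2) + (1/2)·(26/3) = 79/12.

79/12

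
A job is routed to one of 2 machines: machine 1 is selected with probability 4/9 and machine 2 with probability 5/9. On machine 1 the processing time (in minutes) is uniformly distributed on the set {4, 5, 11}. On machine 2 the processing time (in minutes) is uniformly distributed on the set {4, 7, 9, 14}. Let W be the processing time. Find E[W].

E[W | machine 1] = (4+5+11)/3 = 20/3.
E[W | machine 2] = (4+7+9+14)/4 = 17/2.
By the law of total expectation,
E[W] = (4/9)·(20/3) + (5/9)·(17/2) = 415/54.

415/54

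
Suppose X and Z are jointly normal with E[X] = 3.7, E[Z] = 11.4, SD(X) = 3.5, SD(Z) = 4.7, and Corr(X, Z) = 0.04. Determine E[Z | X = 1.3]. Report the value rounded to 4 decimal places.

For a bivariate normal, E[Z | X=x] = μ_Z + ρ·(σ_Z/σ_X)·(x − μ_X).
E[Z | X=1.3] = 11.4 + (0.04)·(4.7/3.5)·(1.3 − (3.7)) = 11.4 + (0.053714)·(-2.4) = 11.2711.

11.2711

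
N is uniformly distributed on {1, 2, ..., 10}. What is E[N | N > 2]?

13/2

Given N > 2, N is equally likely to be any of {3, 4, 5, 6, 7, 8, 9, 10}.
E[N | N > 2] = (3 + 4 + 5 + 6 + 7 + 8 + 9 + 10) / 8 = 13/2.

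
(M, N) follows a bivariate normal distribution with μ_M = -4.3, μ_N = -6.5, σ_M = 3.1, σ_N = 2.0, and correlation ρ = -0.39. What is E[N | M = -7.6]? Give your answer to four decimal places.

-5.6697

For a bivariate normal, E[N | M=x] = μ_N + ρ·(σ_N/σ_M)·(x − μ_M).
E[N | M=-7.6] = -6.5 + (-0.39)·(2.0/3.1)·(-7.6 − (-4.3)) = -6.5 + (-0.25161)·(-3.3) = -5.6697.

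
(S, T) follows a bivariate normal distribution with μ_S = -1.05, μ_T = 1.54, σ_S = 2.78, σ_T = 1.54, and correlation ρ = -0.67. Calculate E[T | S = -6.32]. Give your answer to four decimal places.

3.4960

For a bivariate normal, E[T | S=x] = μ_T + ρ·(σ_T/σ_S)·(x − μ_S).
E[T | S=-6.32] = 1.54 + (-0.67)·(1.54/2.78)·(-6.32 − (-1.05)) = 1.54 + (-0.37115)·(-5.27) = 3.4960.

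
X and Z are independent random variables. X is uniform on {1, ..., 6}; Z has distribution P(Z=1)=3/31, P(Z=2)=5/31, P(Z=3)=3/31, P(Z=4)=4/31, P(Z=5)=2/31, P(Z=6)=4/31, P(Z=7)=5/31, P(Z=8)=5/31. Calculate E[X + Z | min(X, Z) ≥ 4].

45/4

P(min(X, Z) ≥ 4) = 10/31.
Summing (X+Z)·P(x,y) over outcomes with min(X, Z) ≥ 4 gives 225/62.
E[X + Z | min(X, Z) ≥ 4] = (225/62) / (10/31) = 45/4.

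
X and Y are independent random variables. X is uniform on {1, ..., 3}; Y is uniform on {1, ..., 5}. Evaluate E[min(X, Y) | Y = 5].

2

Outcomes with Y = 5: (1,5), (2,5), (3,5), each with probability 1/15.
E[min(X, Y) | Y = 5] = (1 + 2 + 3) / 3 = 2.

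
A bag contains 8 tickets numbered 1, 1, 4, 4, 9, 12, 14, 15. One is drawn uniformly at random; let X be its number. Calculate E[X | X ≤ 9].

19/5

P(X ≤ 9) = 5/8.
Σ over the event: 1·1/4 + 4·1/4 + 9·1/8 = 19/8.
E[X | X ≤ 9] = (19/8) / (5/8) = 19/5.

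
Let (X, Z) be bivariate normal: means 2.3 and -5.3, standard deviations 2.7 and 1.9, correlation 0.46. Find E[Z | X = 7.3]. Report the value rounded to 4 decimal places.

The regression of Z on X has slope ρ·σ_Z/σ_X and passes through (μ_X, μ_Z).
E[Z | X=7.3] = -5.3 + (0.46)·(1.9/2.7)·(7.3 − (2.3)) = -5.3 + (0.3237)·(5) = -3.6815.

-3.6815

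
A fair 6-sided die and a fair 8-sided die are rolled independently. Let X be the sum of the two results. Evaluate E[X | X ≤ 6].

P(X ≤ 6) = 5/16.
Σ over the event: 2·1/48 + 3·1/24 + 4·1/16 + 5·1/12 + 6·5/48 = 35/24.
E[X | X ≤ 6] = (35/24) / (5/16) = 14/3.

14/3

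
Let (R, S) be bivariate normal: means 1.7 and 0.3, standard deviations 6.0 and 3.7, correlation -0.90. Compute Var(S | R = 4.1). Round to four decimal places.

2.6011

Var(S | R=x) = (1 − ρ²)·σ_S².
Var(S | R=4.1) = (3.7)²·(1 − (-0.90)²) = 13.69·0.19 = 2.6011.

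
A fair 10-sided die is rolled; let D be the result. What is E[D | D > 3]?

Given D > 3, D is equally likely to be any of {4, 5, 6, 7, 8, 9, 10}.
E[D | D > 3] = (4 + 5 + 6 + 7 + 8 + 9 + 10) / 7 = 7.

7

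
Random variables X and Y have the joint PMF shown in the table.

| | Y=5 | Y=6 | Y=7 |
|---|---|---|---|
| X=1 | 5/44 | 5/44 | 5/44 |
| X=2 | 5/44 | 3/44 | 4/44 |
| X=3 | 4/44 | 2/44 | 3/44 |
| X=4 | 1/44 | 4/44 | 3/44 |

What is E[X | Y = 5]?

31/15

P(Y = 5) = 15/44.
Σ X·P over the event = 1·(5/44) + 2·(5/44) + 3·(4/44) + 4·(1/44) = 31/44.
E[X | Y = 5] = (31/44) / (15/44) = 31/15.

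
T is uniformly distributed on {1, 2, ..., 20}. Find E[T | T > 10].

31/2

Given T > 10, T is equally likely to be any of {11, 12, 13, 14, 15, 16, 17, 18, 19, 20}.
E[T | T > 10] = (11 + 12 + 13 + 14 + 15 + 16 + 17 + 18 + 19 + 20) / 10 = 31/2.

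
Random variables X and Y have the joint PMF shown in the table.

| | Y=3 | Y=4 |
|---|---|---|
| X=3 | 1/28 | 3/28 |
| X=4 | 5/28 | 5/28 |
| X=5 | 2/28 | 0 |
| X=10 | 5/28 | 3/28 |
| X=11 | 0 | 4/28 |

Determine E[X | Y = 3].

P(Y = 3) = 13/28.
Σ X·P over the event = 3·(1/28) + 4·(5/28) + 5·(2/28) + 10·(5/28) = 83/28.
E[X | Y = 3] = (83/28) / (13/28) = 83/13.

83/13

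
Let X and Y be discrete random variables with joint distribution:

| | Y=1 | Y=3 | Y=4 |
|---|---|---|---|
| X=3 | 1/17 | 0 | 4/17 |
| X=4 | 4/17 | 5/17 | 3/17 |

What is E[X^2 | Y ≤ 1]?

73/5

P(Y ≤ 1) = 5/17.
Σ X^2·P over the event = 9·(1/17) + 16·(4/17) = 73/17.
E[X^2 | Y ≤ 1] = (73/17) / (5/17) = 73/5.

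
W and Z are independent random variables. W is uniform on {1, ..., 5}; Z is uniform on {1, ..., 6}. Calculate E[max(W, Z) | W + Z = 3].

P(W + Z = 3) = 1/15.
Summing max(W,Z)·P(x,y) over outcomes with W + Z = 3 gives 2/15.
E[max(W, Z) | W + Z = 3] = (2/15) / (1/15) = 2.

2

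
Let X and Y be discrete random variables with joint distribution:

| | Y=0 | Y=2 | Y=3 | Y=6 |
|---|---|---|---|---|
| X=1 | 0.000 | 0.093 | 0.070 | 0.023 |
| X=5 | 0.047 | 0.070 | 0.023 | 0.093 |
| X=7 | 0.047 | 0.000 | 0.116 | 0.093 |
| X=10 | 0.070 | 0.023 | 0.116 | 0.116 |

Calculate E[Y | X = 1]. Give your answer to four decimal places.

P(X = 1) = 0.186.
Σ Y·P over the event = 2·(0.093) + 3·(0.070) + 6·(0.023) = 0.534.
E[Y | X = 1] = (0.534) / (0.186) = 2.8710.

2.8710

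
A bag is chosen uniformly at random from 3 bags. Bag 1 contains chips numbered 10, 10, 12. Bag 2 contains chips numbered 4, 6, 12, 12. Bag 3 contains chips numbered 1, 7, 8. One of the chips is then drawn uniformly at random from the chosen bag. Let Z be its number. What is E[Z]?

E[Z | bag 1] = (10+10+12)/3 = 32/3.
E[Z | bag 2] = (4+6+12+12)/4 = 17/2.
E[Z | bag 3] = (1+7+8)/3 = 16/3.
By the law of total expectation,
E[Z] = (1/3)·(32/3) + (1/3)·(17/2) + (1/3)·(16/3) = 49/6.

49/6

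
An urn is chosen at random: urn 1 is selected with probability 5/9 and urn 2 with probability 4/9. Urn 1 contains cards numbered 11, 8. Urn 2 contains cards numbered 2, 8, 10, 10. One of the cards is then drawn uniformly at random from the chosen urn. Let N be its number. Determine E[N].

E[N | urn 1] = (11+8)/2 = 19/2.
E[N | urn 2] = (2+8+10+10)/4 = 15/2.
By the law of total expectation,
E[N] = (5/9)·(19/2) + (4/9)·(15/2) = 155/18.

155/18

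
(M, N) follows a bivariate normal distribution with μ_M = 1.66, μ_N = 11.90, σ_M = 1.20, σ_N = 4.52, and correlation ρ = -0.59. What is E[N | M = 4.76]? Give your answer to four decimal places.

5.0108

E[N | M=x] = μ_N + ρ(σ_N/σ_M)(x − μ_M) for jointly normal variables.
E[N | M=4.76] = 11.90 + (-0.59)·(4.52/1.20)·(4.76 − (1.66)) = 11.90 + (-2.22233)·(3.1) = 5.0108.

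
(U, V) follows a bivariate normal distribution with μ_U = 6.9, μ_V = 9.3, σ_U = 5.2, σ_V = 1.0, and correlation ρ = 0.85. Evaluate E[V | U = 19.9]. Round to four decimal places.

For a bivariate normal, E[V | U=x] = μ_V + ρ·(σ_V/σ_U)·(x − μ_U).
E[V | U=19.9] = 9.3 + (0.85)·(1.0/5.2)·(19.9 − (6.9)) = 9.3 + (0.16346)·(13) = 11.4250.

11.4250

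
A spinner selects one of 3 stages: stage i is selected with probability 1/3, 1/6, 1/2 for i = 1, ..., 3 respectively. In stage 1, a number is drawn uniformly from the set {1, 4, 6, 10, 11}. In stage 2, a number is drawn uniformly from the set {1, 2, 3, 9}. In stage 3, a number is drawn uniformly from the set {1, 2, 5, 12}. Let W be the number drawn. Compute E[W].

E[W | stage 1] = (1+4+6+10+11)/5 = 32/5.
E[W | stage 2] = (1+2+3+9)/4 = 15/4.
E[W | stage 3] = (1+2+5+12)/4 = 5.
E[W] = (1/3)·(32/5) + (1/6)·(15/4) + (1/2)·(5) = 631/120.

631/120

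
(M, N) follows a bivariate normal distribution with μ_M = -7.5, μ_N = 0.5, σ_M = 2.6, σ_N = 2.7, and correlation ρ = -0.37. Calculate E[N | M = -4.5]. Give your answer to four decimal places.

The regression of N on M has slope ρ·σ_N/σ_M and passes through (μ_M, μ_N).
E[N | M=-4.5] = 0.5 + (-0.37)·(2.7/2.6)·(-4.5 − (-7.5)) = 0.5 + (-0.38423)·(3) = -0.6527.

-0.6527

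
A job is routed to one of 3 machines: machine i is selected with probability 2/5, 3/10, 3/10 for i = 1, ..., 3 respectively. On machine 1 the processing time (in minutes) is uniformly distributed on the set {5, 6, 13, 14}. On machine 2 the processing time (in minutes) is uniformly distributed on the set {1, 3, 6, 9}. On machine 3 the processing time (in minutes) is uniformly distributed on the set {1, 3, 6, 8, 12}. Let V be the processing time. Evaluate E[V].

281/40

E[V | machine 1] = (5+6+13+14)/4 = 19/2.
E[V | machine 2] = (1+3+6+9)/4 = 19/4.
E[V | machine 3] = (1+3+6+8+12)/5 = 6.
By the law of total expectation,
E[V] = (2/5)·(19/2) + (3/10)·(19/4) + (3/10)·(6) = 281/40.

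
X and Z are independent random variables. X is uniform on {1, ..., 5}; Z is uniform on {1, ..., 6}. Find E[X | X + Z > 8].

13/3

P(X + Z > 8) = 1/5.
Summing X·P(x,y) over outcomes with X + Z > 8 gives 13/15.
E[X | X + Z > 8] = (13/15) / (1/5) = 13/3.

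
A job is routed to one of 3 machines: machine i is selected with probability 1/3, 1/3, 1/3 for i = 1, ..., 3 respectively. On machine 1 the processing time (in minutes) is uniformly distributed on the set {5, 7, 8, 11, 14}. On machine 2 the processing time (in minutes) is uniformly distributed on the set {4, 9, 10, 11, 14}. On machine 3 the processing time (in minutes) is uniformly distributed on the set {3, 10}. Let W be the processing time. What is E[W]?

251/30

E[W | machine 1] = (5+7+8+11+14)/5 = 9.
E[W | machine 2] = (4+9+10+11+14)/5 = 48/5.
E[W | machine 3] = (3+10)/2 = 13/2.
By the law of total expectation,
E[W] = (1/3)·(9) + (1/3)·(48/5) + (1/3)·(13/2) = 251/30.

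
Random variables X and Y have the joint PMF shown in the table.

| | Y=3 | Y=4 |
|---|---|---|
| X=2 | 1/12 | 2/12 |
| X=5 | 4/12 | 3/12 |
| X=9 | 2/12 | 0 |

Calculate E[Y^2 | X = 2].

41/3

P(X = 2) = 1/4.
Summing Y^2·P(X=x,Y=y) over the conditioning event gives 41/12.
E[Y^2 | X = 2] = (41/12) / (1/4) = 41/3.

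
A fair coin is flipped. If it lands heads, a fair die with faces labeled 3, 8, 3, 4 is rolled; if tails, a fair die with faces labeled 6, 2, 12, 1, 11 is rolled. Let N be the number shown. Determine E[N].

E[N | heads] = (3+8+3+4)/4 = 9/2.
E[N | tails] = (6+2+12+1+11)/5 = 32/5.
E[N] = (1/2)·(9/2) + (1/2)·(32/5) = 109/20.

109/20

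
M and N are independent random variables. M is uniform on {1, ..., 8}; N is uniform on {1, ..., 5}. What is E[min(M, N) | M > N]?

13/5

P(M > N) = 5/8.
Summing min(M,N)·P(x,y) over outcomes with M > N gives 13/8.
E[min(M, N) | M > N] = (13/8) / (5/8) = 13/5.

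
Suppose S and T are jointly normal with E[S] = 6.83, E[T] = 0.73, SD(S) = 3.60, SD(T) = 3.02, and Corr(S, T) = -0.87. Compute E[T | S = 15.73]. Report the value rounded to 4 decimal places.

For a bivariate normal, E[T | S=x] = μ_T + ρ·(σ_T/σ_S)·(x − μ_S).
E[T | S=15.73] = 0.73 + (-0.87)·(3.02/3.60)·(15.73 − (6.83)) = 0.73 + (-0.72983)·(8.9) = -5.7655.

-5.7655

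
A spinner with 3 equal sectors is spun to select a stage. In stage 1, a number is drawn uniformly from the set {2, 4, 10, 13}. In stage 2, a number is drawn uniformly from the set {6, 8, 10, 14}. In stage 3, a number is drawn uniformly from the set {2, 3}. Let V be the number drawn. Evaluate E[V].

77/12

E[V | stage 1] = (2+4+10+13)/4 = 29/4.
E[V | stage 2] = (6+8+10+14)/4 = 19/2.
E[V | stage 3] = (2+3)/2 = 5/2.
By the law of total expectation,
E[V] = (1/3)·(29/4) + (1/3)·(19/2) + (1/3)·(5/2) = 77/12.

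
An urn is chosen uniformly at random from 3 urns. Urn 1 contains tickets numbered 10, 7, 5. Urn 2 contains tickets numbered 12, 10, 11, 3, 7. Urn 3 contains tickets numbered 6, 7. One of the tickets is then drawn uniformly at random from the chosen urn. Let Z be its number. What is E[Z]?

E[Z | urn 1] = (10+7+5)/3 = 22/3.
E[Z | urn 2] = (12+10+11+3+7)/5 = 43/5.
E[Z | urn 3] = (6+7)/2 = 13/2.
By the law of total expectation,
E[Z] = (1/3)·(22/3) + (1/3)·(43/5) + (1/3)·(13/2) = 673/90.

673/90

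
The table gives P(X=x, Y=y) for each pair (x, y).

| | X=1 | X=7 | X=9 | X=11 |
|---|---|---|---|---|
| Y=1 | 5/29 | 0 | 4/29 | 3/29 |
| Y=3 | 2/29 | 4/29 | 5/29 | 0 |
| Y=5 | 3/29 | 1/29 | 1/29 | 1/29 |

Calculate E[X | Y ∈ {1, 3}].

149/23

P(Y ∈ {1, 3}) = 23/29.
Σ X·P over the event = 1·(5/29) + 1·(2/29) + 7·(4/29) + 9·(4/29) + 9·(5/29) + 11·(3/29) = 149/29.
E[X | Y ∈ {1, 3}] = (149/29) / (23/29) = 149/23.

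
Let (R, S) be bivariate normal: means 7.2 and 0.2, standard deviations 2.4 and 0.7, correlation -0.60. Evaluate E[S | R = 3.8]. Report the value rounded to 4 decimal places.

For a bivariate normal, E[S | R=x] = μ_S + ρ·(σ_S/σ_R)·(x − μ_R).
E[S | R=3.8] = 0.2 + (-0.60)·(0.7/2.4)·(3.8 − (7.2)) = 0.2 + (-0.175)·(-3.4) = 0.7950.

0.7950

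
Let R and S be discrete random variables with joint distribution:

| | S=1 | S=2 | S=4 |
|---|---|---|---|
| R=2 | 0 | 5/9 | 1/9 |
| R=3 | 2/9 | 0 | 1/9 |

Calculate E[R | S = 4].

P(S = 4) = 2/9.
Summing R·P(R=x,S=y) over the conditioning event gives 5/9.
E[R | S = 4] = (5/9) / (2/9) = 5/2.

5/2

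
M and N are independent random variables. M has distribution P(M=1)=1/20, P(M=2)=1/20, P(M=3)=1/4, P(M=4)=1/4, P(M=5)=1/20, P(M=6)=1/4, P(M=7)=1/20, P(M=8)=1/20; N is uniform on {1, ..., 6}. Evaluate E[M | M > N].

352/67

P(M > N) = 67/120.
Summing M·P(x,y) over outcomes with M > N gives 44/15.
E[M | M > N] = (44/15) / (67/120) = 352/67.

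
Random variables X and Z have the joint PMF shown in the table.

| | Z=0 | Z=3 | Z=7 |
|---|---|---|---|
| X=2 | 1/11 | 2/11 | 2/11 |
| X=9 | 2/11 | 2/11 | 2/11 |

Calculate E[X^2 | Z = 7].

P(Z = 7) = 4/11.
Σ X^2·P over the event = 4·(2/11) + 81·(2/11) = 170/11.
E[X^2 | Z = 7] = (170/11) / (4/11) = 85/2.

85/2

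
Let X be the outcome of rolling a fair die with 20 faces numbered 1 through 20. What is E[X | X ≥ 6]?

13

P(X ≥ 6) = 3/4.
E[X | X ≥ 6] = (39/4) / (3/4) = 13.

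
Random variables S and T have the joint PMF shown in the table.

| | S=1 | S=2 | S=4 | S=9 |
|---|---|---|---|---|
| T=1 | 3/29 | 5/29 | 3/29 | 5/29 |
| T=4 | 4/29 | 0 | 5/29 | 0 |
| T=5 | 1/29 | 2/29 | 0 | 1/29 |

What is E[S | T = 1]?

P(T = 1) = 16/29.
Σ S·P over the event = 1·(3/29) + 2·(5/29) + 4·(3/29) + 9·(5/29) = 70/29.
E[S | T = 1] = (70/29) / (16/29) = 35/8.

35/8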